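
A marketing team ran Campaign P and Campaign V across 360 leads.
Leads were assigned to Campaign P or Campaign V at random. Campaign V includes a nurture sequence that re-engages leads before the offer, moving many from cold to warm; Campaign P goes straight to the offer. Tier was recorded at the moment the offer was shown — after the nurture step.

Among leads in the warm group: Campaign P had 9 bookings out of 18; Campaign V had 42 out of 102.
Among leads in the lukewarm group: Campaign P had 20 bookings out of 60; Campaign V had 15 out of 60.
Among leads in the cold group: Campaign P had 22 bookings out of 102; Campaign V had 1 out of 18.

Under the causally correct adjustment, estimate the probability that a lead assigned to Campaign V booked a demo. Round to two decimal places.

0.32

Campaign P is higher inside every engagement tier stratum but Campaign V is higher in aggregate. Whether to stratify depends on how engagement tier relates to the campaign.
Engagement tier is recorded after the campaign and is itself shifted by it — it sits on the causal path from campaign to outcome. Conditioning on a mediator would strip out part of the effect we want; the pooled comparison gives the total causal effect.
So P(outcome | do(Campaign V)) is just the pooled rate for Campaign V: 58/180 = 0.322.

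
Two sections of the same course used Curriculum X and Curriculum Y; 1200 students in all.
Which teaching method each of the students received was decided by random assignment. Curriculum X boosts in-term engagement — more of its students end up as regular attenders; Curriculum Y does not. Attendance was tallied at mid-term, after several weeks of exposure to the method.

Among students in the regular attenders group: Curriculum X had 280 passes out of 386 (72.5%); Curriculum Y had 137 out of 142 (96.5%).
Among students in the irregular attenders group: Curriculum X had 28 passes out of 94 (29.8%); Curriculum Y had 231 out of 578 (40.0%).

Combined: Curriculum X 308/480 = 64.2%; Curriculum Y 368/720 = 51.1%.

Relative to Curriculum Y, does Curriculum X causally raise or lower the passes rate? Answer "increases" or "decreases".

increases

Mid-term attendance lies on the pathway teaching method → mid-term attendance → outcome, so adjusting for it blocks the indirect effect. For the total causal effect of teaching method, use the unadjusted pooled rates.
Pooled: Curriculum X 64.2% vs Curriculum Y 51.1%; Curriculum X is higher overall.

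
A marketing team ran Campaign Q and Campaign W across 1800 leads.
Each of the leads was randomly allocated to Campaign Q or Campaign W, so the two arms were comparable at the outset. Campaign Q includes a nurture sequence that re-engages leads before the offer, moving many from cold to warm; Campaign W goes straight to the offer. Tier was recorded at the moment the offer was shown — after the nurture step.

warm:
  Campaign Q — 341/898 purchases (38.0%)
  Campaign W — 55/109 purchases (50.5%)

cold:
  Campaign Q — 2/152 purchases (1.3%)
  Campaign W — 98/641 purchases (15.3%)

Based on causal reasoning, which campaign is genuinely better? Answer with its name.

Campaign Q

Campaign W is higher inside every engagement tier stratum but Campaign Q is higher in aggregate. Whether to stratify depends on how engagement tier relates to the campaign.
Stratifying would compare campaigns among leads the campaigns themselves sorted into engagement tier groups — a form of selection on an intermediate. The unconditioned pooled rates give the total causal effect.
Pooled: Campaign Q 32.7% vs Campaign W 20.4%; Campaign Q is higher overall.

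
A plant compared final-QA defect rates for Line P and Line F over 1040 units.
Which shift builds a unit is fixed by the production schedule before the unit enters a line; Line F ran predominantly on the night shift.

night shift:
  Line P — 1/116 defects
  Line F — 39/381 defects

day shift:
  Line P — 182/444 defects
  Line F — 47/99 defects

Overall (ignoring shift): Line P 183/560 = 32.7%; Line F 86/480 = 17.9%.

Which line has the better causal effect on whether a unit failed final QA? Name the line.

The shift-specific comparison favours Line P throughout, but the pooled figures favour Line F. The question is whether to condition on shift.
Shift differs across lines for reasons unrelated to any effect of the line itself, and it separately predicts the outcome — a classic confounder. We must compare within shift levels.
Within each level — night shift: 0.9% vs 10.2%; day shift: 41.0% vs 47.5% — Line P is lower every time.

Line P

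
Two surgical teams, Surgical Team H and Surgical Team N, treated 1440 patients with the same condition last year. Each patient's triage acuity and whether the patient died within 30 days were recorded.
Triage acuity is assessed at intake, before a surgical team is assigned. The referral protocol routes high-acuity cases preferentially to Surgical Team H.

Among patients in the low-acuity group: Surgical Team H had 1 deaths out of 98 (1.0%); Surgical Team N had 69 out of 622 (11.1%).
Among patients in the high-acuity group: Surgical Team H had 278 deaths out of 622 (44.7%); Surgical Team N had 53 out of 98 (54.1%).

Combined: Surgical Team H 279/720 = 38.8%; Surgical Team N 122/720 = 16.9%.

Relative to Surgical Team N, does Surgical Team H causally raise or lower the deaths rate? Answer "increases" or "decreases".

decreases

Since triage acuity is a pre-existing factor (not a product of the surgical team) and it affects the outcome on its own, it is a confounder. The stratified rates, not the pooled rate, identify the causal effect.
Within each level — low-acuity: 1.0% vs 11.1%; high-acuity: 44.7% vs 54.1% — Surgical Team H is lower every time.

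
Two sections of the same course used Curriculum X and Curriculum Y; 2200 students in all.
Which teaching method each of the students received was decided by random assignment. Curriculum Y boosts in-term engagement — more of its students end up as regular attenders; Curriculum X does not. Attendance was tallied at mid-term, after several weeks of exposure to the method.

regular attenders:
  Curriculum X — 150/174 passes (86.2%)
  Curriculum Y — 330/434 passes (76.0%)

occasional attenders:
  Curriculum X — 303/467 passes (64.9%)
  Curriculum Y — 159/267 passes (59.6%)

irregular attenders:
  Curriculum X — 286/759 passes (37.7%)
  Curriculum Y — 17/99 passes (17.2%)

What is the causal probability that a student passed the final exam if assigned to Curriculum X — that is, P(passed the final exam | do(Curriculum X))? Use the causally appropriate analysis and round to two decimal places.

0.53

Mid-term attendance is recorded after the teaching method and is itself shifted by it — it sits on the causal path from teaching method to outcome. Conditioning on a mediator would strip out part of the effect we want; the pooled comparison gives the total causal effect.
So P(outcome | do(Curriculum X)) is just the pooled rate for Curriculum X: 739/1400 = 0.528.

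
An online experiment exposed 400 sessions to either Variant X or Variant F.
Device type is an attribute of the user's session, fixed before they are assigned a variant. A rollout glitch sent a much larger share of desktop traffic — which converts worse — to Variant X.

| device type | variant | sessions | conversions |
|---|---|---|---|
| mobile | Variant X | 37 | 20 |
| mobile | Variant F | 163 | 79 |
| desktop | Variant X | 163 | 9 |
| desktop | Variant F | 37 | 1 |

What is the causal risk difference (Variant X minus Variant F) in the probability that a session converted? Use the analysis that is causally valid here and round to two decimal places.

Nothing the variant does changes device type; the imbalance is an allocation artefact. With device type also predicting the outcome, the pooled figure is confounded, and the within-stratum comparison is the causal one.
Adjusting over the population distribution of device type: 0.500·(0.541−0.485) + 0.500·(0.055−0.027) = +0.042.

+0.04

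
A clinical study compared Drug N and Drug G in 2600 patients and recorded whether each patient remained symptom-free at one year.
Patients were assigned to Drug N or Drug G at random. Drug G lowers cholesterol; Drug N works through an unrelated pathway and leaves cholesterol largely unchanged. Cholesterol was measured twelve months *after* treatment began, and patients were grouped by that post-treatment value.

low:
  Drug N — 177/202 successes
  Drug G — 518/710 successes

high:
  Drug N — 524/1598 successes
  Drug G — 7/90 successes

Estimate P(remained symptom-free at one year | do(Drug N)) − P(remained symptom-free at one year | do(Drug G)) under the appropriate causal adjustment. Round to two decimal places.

Stratifying would compare drugs among patients the drugs themselves sorted into cholesterol groups — a form of selection on an intermediate. The unconditioned pooled rates give the total causal effect.
The causal difference is the pooled difference: 0.389 − 0.656 = -0.267.

-0.27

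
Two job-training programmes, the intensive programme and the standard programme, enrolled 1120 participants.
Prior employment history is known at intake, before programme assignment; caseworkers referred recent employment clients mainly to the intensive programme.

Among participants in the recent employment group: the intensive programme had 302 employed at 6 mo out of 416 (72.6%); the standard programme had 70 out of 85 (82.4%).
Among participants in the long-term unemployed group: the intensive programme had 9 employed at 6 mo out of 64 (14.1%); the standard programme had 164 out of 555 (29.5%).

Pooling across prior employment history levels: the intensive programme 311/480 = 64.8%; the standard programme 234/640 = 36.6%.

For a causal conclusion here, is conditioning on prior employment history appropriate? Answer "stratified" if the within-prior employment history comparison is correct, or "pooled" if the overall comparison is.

stratified

The stratified and pooled comparisons disagree (the standard programme wins within each prior employment history; the intensive programme wins overall), so the answer turns on the causal role of prior employment history.
Nothing the programme does changes prior employment history; the imbalance is an allocation artefact. With prior employment history also predicting the outcome, the pooled figure is confounded, and the within-stratum comparison is the causal one.
Within each level — recent employment: 72.6% vs 82.4%; long-term unemployed: 14.1% vs 29.5% — the standard programme is higher every time.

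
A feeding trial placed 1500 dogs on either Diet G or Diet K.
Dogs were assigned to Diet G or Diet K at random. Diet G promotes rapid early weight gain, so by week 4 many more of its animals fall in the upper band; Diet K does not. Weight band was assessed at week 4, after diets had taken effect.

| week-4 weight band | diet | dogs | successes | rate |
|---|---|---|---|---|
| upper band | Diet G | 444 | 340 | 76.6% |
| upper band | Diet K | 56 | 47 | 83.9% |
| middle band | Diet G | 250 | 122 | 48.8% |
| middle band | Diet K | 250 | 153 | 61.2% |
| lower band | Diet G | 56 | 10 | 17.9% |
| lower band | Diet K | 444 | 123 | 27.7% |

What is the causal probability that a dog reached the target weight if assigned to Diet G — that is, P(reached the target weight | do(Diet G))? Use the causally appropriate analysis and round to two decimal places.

Week-4 weight band is recorded after the diet and is itself shifted by it — it sits on the causal path from diet to outcome. Conditioning on a mediator would strip out part of the effect we want; the pooled comparison gives the total causal effect.
So P(outcome | do(Diet G)) is just the pooled rate for Diet G: 472/750 = 0.629.

0.63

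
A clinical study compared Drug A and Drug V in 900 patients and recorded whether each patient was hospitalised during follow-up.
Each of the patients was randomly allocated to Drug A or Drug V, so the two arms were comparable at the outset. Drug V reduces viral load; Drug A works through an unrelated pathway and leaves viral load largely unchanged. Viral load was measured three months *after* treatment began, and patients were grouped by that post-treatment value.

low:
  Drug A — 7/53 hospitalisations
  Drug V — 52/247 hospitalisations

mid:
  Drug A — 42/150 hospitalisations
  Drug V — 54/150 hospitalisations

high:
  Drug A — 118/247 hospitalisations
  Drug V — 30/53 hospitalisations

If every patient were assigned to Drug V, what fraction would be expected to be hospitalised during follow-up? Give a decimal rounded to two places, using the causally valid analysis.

Viral load here is a post-treatment variable shaped by the drug; conditioning on it would introduce bias rather than remove it. The overall comparison is the causal one.
So P(outcome | do(Drug V)) is just the pooled rate for Drug V: 136/450 = 0.302.

0.30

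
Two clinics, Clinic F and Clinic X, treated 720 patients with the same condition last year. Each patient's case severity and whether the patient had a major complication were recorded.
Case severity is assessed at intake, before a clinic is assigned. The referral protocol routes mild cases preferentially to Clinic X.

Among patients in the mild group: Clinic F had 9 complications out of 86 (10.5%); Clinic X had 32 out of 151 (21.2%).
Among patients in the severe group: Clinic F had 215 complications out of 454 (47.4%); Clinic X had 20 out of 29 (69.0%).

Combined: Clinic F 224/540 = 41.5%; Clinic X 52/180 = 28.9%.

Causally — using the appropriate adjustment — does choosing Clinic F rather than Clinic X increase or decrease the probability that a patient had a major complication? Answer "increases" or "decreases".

Nothing the clinic does changes case severity; the imbalance is an allocation artefact. With case severity also predicting the outcome, the pooled figure is confounded, and the within-stratum comparison is the causal one.
Within each level — mild: 10.5% vs 21.2%; severe: 47.4% vs 69.0% — Clinic F is lower every time.

decreases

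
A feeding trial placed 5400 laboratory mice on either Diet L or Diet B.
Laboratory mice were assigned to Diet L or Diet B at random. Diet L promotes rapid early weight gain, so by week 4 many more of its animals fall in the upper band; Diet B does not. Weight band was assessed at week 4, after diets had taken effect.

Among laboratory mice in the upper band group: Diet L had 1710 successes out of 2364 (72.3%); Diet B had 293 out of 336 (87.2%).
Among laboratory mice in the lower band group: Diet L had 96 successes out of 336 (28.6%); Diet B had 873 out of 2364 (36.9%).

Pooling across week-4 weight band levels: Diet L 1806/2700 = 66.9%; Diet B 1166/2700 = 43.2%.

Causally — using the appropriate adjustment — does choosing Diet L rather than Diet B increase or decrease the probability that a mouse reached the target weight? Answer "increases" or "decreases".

Within every week-4 weight band level Diet B has the higher rate, yet pooled Diet L does — Simpson's reversal.
Week-4 weight band here is a post-treatment variable shaped by the diet; conditioning on it would introduce bias rather than remove it. The overall comparison is the causal one.
Pooled: Diet L 66.9% vs Diet B 43.2%; Diet L is higher overall.

increases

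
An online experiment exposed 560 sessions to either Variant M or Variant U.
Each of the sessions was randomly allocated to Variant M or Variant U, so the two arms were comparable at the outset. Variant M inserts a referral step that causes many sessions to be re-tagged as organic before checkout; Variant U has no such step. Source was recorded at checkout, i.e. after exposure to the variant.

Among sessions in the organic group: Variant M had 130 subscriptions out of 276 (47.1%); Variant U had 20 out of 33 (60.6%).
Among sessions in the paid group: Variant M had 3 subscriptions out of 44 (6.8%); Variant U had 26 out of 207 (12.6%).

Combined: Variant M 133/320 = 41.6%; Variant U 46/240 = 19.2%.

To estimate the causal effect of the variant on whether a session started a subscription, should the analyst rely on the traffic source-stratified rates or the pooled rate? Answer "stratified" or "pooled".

pooled

Variant U is higher inside every traffic source stratum but Variant M is higher in aggregate. Whether to stratify depends on how traffic source relates to the variant.
Traffic source is downstream of the variant. One should not condition on a consequence of treatment, so the overall rates are the right comparison.
Pooled: Variant M 41.6% vs Variant U 19.2%; Variant M is higher overall.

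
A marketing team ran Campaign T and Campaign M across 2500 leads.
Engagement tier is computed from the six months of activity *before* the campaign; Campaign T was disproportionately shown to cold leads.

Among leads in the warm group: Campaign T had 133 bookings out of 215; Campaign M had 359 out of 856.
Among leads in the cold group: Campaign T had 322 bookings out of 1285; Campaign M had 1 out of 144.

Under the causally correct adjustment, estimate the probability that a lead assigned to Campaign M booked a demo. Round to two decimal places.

0.18

The stratified and pooled comparisons disagree (Campaign T wins within each engagement tier; Campaign M wins overall), so the answer turns on the causal role of engagement tier.
Since engagement tier is a pre-existing factor (not a product of the campaign) and it affects the outcome on its own, it is a confounder. The stratified rates, not the pooled rate, identify the causal effect.
Standardising Campaign M to the population engagement tier mix: 0.428·359/856 + 0.572·1/144 = 0.184.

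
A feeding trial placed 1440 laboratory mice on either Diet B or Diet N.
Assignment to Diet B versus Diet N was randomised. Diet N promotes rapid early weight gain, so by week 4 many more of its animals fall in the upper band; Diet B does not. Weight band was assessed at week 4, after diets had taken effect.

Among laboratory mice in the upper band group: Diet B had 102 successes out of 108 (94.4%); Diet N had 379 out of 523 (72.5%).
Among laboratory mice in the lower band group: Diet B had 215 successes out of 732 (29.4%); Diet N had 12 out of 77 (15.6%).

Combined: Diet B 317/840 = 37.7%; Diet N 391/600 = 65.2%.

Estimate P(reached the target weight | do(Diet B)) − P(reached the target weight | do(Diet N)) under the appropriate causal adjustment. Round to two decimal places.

The distribution of week-4 weight band is itself part of what the diet does — it is an intermediate outcome. Holding it fixed would remove that part of the effect; the total effect is the pooled difference.
The causal difference is the pooled difference: 0.377 − 0.652 = -0.274.

-0.27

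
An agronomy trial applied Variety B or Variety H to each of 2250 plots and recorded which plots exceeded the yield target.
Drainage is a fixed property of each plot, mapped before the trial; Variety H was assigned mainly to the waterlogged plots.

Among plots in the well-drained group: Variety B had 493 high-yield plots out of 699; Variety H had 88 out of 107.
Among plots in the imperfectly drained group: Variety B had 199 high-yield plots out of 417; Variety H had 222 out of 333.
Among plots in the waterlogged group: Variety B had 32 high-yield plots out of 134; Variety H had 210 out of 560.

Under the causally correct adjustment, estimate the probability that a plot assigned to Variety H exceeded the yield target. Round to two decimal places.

0.63

Since field drainage is a pre-existing factor (not a product of the variety) and it affects the outcome on its own, it is a confounder. The stratified rates, not the pooled rate, identify the causal effect.
Standardising Variety H to the population field drainage mix: 0.358·88/107 + 0.333·222/333 + 0.308·210/560 = 0.633.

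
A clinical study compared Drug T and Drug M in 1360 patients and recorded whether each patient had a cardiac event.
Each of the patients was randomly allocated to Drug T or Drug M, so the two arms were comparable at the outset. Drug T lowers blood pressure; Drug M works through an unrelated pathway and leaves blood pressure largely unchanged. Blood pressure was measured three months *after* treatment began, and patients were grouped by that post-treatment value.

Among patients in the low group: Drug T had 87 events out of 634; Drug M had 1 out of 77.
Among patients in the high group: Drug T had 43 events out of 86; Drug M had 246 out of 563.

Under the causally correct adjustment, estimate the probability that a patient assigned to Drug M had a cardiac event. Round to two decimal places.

The distribution of blood pressure is itself part of what the drug does — it is an intermediate outcome. Holding it fixed would remove that part of the effect; the total effect is the pooled difference.
So P(outcome | do(Drug M)) is just the pooled rate for Drug M: 247/640 = 0.386.

0.39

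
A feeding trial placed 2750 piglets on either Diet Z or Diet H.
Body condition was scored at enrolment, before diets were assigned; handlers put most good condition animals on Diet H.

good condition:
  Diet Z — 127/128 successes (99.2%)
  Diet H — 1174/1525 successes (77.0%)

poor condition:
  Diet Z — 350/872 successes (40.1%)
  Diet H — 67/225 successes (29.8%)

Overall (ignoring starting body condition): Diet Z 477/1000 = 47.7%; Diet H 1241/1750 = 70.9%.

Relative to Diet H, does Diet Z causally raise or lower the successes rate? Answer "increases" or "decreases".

increases

The stratified and pooled comparisons disagree (Diet Z wins within each starting body condition; Diet H wins overall), so the answer turns on the causal role of starting body condition.
Starting body condition differs across diets for reasons unrelated to any effect of the diet itself, and it separately predicts the outcome — a classic confounder. We must compare within starting body condition levels.
Within each level — good condition: 99.2% vs 77.0%; poor condition: 40.1% vs 29.8% — Diet Z is higher every time.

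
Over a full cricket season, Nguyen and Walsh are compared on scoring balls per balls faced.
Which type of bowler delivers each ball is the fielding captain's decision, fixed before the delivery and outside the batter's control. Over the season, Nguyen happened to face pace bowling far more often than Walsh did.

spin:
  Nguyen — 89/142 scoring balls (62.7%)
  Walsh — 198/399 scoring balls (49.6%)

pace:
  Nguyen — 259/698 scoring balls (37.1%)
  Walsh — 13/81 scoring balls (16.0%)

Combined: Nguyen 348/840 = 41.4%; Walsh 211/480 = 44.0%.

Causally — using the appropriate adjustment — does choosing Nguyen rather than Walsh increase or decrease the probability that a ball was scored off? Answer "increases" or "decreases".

Within every bowling type level Nguyen has the higher rate, yet pooled Walsh does — Simpson's reversal.
Bowling type differs across players for reasons unrelated to any effect of the player itself, and it separately predicts the outcome — a classic confounder. We must compare within bowling type levels.
Within each level — spin: 62.7% vs 49.6%; pace: 37.1% vs 16.0% — Nguyen is higher every time.

increases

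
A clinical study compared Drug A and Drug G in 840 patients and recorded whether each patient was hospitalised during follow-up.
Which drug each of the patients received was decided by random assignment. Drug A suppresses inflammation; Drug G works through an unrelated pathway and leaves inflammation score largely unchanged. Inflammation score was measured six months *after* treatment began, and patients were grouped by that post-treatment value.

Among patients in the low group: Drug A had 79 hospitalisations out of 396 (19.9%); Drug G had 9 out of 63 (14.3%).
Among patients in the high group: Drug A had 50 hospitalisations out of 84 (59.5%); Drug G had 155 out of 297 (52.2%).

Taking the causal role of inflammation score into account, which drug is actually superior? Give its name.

Drug A

The stratified and pooled comparisons disagree (Drug G wins within each inflammation score; Drug A wins overall), so the answer turns on the causal role of inflammation score.
Inflammation score lies on the pathway drug → inflammation score → outcome, so adjusting for it blocks the indirect effect. For the total causal effect of drug, use the unadjusted pooled rates.
Pooled: Drug A 26.9% vs Drug G 45.6%; Drug A is lower overall.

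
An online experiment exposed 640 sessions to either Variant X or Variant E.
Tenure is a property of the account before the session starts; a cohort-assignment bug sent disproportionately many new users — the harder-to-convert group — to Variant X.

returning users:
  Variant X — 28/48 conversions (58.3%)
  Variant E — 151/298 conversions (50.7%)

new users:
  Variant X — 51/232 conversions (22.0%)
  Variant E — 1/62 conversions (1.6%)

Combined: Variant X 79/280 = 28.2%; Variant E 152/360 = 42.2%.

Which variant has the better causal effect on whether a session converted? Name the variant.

User tenure satisfies the back-door criterion: it is not a descendant of the variant, and it blocks the spurious path from variant to outcome. Adjusting for it (i.e., using the within-user tenure rates) gives the causal effect.
Within each level — returning users: 58.3% vs 50.7%; new users: 22.0% vs 1.6% — Variant X is higher every time.

Variant X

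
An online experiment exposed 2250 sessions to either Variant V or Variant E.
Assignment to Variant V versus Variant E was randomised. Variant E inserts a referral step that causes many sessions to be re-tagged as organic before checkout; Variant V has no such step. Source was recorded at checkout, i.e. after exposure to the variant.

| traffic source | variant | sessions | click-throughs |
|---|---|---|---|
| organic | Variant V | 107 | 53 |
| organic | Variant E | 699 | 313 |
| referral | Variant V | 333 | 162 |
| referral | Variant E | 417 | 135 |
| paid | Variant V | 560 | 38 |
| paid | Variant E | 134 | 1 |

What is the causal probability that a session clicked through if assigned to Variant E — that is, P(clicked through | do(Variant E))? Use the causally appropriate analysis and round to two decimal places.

The stratified and pooled comparisons disagree (Variant V wins within each traffic source; Variant E wins overall), so the answer turns on the causal role of traffic source.
Stratifying would compare variants among sessions the variants themselves sorted into traffic source groups — a form of selection on an intermediate. The unconditioned pooled rates give the total causal effect.
So P(outcome | do(Variant E)) is just the pooled rate for Variant E: 449/1250 = 0.359.

0.36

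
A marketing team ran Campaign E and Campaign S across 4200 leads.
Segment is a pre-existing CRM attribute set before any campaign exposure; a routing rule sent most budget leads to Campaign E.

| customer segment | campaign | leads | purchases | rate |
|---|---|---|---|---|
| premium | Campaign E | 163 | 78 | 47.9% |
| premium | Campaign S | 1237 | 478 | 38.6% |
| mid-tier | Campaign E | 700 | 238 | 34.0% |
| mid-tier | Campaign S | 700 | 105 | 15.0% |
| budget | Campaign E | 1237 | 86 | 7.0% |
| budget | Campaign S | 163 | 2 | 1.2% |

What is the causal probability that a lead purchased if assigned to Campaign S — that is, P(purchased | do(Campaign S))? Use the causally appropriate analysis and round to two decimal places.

Since customer segment is a pre-existing factor (not a product of the campaign) and it affects the outcome on its own, it is a confounder. The stratified rates, not the pooled rate, identify the causal effect.
Standardising Campaign S to the population customer segment mix: 0.333·478/1237 + 0.333·105/700 + 0.333·2/163 = 0.183.

0.18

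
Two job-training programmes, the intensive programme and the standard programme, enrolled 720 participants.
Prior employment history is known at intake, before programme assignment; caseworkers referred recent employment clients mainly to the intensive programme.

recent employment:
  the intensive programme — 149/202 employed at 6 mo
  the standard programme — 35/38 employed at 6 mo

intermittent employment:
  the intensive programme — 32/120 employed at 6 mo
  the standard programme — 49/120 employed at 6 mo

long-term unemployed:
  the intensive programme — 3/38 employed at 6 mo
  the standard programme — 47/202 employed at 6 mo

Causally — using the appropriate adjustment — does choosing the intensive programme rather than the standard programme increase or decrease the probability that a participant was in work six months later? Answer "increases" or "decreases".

decreases

Within every prior employment history level the standard programme has the higher rate, yet pooled the intensive programme does — Simpson's reversal.
Nothing the programme does changes prior employment history; the imbalance is an allocation artefact. With prior employment history also predicting the outcome, the pooled figure is confounded, and the within-stratum comparison is the causal one.
Within each level — recent employment: 73.8% vs 92.1%; intermittent employment: 26.7% vs 40.8%; long-term unemployed: 7.9% vs 23.3% — the standard programme is higher every time.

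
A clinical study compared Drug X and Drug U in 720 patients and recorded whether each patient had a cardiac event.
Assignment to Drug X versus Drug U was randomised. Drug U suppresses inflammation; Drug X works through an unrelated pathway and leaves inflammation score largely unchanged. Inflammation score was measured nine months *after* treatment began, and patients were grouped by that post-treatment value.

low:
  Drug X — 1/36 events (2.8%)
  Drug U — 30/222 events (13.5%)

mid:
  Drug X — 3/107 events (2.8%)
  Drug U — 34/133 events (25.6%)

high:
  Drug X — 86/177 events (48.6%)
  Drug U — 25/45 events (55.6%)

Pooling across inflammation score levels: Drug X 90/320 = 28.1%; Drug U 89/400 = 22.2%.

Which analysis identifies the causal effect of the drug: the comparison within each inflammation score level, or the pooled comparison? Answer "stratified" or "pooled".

Inflammation score is recorded after the drug and is itself shifted by it — it sits on the causal path from drug to outcome. Conditioning on a mediator would strip out part of the effect we want; the pooled comparison gives the total causal effect.
Pooled: Drug X 28.1% vs Drug U 22.2%; Drug U is lower overall.

pooled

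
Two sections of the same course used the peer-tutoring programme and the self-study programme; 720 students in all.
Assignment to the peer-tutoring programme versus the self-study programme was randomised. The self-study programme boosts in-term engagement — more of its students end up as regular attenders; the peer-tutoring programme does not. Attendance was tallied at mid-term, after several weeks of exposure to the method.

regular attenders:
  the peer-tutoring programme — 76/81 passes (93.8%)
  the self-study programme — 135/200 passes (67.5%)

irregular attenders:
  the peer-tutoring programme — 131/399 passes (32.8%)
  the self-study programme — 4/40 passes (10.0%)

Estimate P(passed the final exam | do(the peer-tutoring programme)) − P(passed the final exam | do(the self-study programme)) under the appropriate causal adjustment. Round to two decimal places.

-0.15

Within every mid-term attendance level the peer-tutoring programme has the higher rate, yet pooled the self-study programme does — Simpson's reversal.
Mid-term attendance lies on the pathway teaching method → mid-term attendance → outcome, so adjusting for it blocks the indirect effect. For the total causal effect of teaching method, use the unadjusted pooled rates.
The causal difference is the pooled difference: 0.431 − 0.579 = -0.148.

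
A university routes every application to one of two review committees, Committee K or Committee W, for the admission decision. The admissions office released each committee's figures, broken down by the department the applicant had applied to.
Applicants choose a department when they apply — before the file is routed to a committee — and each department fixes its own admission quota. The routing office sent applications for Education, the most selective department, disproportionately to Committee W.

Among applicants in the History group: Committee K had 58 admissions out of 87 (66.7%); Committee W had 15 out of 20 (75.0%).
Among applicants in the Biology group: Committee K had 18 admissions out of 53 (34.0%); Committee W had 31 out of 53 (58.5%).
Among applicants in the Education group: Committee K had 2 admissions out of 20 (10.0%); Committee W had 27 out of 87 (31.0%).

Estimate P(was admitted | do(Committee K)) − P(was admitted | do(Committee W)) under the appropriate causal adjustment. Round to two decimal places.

Here department is a common cause — it drives both which review committee a case falls under and the outcome. The crude comparison mixes populations; the stratum-specific rates are the causally relevant ones.
Adjusting over the population distribution of department: 0.334·(0.667−0.750) + 0.331·(0.340−0.585) + 0.334·(0.100−0.310) = -0.179.

-0.18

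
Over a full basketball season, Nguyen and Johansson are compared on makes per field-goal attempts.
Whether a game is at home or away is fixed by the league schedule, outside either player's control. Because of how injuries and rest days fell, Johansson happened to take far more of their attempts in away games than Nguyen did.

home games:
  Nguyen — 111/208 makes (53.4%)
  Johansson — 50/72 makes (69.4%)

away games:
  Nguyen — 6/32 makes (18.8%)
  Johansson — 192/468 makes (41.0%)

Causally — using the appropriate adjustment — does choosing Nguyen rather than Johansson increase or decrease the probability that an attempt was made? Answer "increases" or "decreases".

The stratified and pooled comparisons disagree (Johansson wins within each game venue; Nguyen wins overall), so the answer turns on the causal role of game venue.
Game venue satisfies the back-door criterion: it is not a descendant of the player, and it blocks the spurious path from player to outcome. Adjusting for it (i.e., using the within-game venue rates) gives the causal effect.
Within each level — home games: 53.4% vs 69.4%; away games: 18.8% vs 41.0% — Johansson is higher every time.

decreases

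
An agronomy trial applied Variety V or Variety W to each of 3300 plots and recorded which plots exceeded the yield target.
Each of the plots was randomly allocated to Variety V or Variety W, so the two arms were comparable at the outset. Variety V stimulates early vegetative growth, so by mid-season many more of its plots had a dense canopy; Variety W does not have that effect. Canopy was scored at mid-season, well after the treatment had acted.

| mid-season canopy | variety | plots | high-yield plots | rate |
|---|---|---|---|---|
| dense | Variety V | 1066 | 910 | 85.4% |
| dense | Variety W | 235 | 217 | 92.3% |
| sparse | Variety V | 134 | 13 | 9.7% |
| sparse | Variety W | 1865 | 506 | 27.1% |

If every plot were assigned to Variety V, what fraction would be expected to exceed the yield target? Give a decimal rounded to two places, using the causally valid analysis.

Variety W is higher inside every mid-season canopy stratum but Variety V is higher in aggregate. Whether to stratify depends on how mid-season canopy relates to the variety.
Mid-season canopy here is a post-treatment variable shaped by the variety; conditioning on it would introduce bias rather than remove it. The overall comparison is the causal one.
So P(outcome | do(Variety V)) is just the pooled rate for Variety V: 923/1200 = 0.769.

0.77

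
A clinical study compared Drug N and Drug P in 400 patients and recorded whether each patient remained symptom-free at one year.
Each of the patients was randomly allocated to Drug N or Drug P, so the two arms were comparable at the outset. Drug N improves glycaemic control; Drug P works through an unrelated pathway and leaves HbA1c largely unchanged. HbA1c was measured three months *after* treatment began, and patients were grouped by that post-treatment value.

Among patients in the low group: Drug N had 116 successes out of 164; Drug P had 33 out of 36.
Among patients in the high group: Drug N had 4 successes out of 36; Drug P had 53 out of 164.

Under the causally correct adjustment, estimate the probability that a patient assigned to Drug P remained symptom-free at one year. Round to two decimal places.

0.43

The stratified and pooled comparisons disagree (Drug P wins within each HbA1c; Drug N wins overall), so the answer turns on the causal role of HbA1c.
HbA1c lies on the pathway drug → HbA1c → outcome, so adjusting for it blocks the indirect effect. For the total causal effect of drug, use the unadjusted pooled rates.
So P(outcome | do(Drug P)) is just the pooled rate for Drug P: 86/200 = 0.430.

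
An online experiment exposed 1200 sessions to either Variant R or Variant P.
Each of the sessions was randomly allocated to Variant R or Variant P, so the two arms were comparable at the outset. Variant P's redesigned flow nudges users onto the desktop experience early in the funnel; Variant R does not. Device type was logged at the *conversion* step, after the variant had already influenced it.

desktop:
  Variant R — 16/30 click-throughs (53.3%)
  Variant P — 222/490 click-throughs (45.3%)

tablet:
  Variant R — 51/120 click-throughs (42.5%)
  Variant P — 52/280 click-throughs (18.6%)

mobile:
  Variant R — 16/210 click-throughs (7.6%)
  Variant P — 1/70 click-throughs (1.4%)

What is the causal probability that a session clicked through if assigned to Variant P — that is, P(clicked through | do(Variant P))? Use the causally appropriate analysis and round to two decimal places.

The stratified and pooled comparisons disagree (Variant R wins within each device type; Variant P wins overall), so the answer turns on the causal role of device type.
Device type is recorded after the variant and is itself shifted by it — it sits on the causal path from variant to outcome. Conditioning on a mediator would strip out part of the effect we want; the pooled comparison gives the total causal effect.
So P(outcome | do(Variant P)) is just the pooled rate for Variant P: 275/840 = 0.327.

0.33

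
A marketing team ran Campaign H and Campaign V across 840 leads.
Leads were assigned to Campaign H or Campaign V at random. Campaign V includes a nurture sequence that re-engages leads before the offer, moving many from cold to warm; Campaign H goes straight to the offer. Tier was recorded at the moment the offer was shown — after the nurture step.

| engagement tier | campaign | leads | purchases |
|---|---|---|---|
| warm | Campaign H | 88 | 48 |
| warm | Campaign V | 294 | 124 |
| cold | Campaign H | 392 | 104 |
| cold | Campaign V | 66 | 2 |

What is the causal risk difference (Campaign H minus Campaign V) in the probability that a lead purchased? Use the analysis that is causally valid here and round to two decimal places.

The stratified and pooled comparisons disagree (Campaign H wins within each engagement tier; Campaign V wins overall), so the answer turns on the causal role of engagement tier.
Engagement tier is downstream of the campaign. One should not condition on a consequence of treatment, so the overall rates are the right comparison.
The causal difference is the pooled difference: 0.317 − 0.350 = -0.033.

-0.03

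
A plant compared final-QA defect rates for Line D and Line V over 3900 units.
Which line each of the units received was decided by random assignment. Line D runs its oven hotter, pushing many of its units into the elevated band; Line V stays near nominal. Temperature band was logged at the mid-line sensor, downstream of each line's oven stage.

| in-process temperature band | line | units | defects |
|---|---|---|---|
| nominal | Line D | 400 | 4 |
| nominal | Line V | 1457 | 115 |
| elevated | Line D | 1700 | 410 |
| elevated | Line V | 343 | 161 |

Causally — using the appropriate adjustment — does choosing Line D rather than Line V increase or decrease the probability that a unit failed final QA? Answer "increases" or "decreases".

increases

Line D is lower inside every in-process temperature band stratum but Line V is lower in aggregate. Whether to stratify depends on how in-process temperature band relates to the line.
Stratifying would compare lines among units the lines themselves sorted into in-process temperature band groups — a form of selection on an intermediate. The unconditioned pooled rates give the total causal effect.
Pooled: Line D 19.7% vs Line V 15.3%; Line V is lower overall.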